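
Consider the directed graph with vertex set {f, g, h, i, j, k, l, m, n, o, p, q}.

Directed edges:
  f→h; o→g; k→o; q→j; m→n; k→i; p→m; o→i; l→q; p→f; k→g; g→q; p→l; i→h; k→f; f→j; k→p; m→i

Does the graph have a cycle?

No

DFS with white/gray/black marking, starting from g:
g gray
  q gray
    j gray
    j black
  q black
g black
f gray
  h gray
  h black
  f→j: j black — skip
f black
i gray
  i→h: h black — skip
i black
k gray
  p gray
    l gray
      l→q: q black — skip
    l black
    m gray
      n gray
      n black
      m→i: i black — skip
    m black
    p→f: f black — skip
  p black
  k→i: i black — skip
  k→f: f black — skip
  k→g: g black — skip
  o gray
    o→g: g black — skip
    o→i: i black — skip
  o black
k black
Every edge goes to a white or black vertex — no back edge, so the graph is acyclic.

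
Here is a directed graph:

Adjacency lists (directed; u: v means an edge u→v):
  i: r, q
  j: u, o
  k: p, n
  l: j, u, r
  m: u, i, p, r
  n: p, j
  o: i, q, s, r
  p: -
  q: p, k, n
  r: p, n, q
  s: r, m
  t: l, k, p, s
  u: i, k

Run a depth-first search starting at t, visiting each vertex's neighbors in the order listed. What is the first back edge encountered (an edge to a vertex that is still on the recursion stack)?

n→j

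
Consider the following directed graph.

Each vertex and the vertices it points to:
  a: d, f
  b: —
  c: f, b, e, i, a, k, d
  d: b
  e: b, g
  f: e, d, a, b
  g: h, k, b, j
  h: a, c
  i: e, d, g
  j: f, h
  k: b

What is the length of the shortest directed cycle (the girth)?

2

For each vertex v, BFS finds the shortest path from v back to v.
The shortest such closed walk is a → f → a, length 2.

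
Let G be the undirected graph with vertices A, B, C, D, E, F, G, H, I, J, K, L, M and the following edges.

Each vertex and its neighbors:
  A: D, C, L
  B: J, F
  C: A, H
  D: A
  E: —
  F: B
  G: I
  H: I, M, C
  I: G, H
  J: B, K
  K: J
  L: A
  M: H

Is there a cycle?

No

DFS, tracking each vertex's parent; an edge to a visited non-parent vertex closes a cycle.
Start from L:
visit L (parent –)
  visit A (parent L)
    visit D (parent A)
      D–A: parent, skip
    visit C (parent A)
      C–A: parent, skip
      visit H (parent C)
        visit I (parent H)
          visit G (parent I)
            G–I: parent, skip
          I–H: parent, skip
        visit M (parent H)
          M–H: parent, skip
        H–C: parent, skip
    A–L: parent, skip
visit B (parent –)
  visit J (parent B)
    J–B: parent, skip
    visit K (parent J)
      K–J: parent, skip
  visit F (parent B)
    F–B: parent, skip
visit E (parent –)
No non-parent visited neighbor found — the graph is a forest.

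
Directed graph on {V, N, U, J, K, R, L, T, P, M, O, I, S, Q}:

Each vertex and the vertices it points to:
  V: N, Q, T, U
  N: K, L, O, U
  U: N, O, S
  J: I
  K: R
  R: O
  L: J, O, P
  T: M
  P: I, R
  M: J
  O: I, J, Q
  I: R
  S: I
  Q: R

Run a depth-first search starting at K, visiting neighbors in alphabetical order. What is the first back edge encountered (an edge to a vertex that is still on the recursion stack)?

I→R

DFS from K (visiting neighbors in alphabetical order); mark gray on enter, black on exit:
K gray
  R gray
    O gray
      I gray
        I→R: R is gray → back edge
First back edge: I → R.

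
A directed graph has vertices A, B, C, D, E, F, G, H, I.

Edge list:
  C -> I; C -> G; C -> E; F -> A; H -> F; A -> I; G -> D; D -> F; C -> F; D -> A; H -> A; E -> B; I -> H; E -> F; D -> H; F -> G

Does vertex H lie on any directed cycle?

H is on a cycle iff H can reach itself via ≥1 edge.
H → A → I → H — yes.

Yes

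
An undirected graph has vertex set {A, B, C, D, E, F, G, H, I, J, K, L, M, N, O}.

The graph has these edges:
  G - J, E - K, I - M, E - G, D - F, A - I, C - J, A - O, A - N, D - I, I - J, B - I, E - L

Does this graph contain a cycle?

DFS, tracking each vertex's parent; an edge to a visited non-parent vertex closes a cycle.
Start from N:
visit N (parent –)
  visit A (parent N)
    visit I (parent A)
      visit J (parent I)
        visit G (parent J)
          visit E (parent G)
            visit K (parent E)
              K–E: parent, skip
            E–G: parent, skip
            visit L (parent E)
              L–E: parent, skip
          G–J: parent, skip
        visit C (parent J)
          C–J: parent, skip
        J–I: parent, skip
      visit M (parent I)
        M–I: parent, skip
      visit B (parent I)
        B–I: parent, skip
      visit D (parent I)
        D–I: parent, skip
        visit F (parent D)
          F–D: parent, skip
      I–A: parent, skip
    A–N: parent, skip
    visit O (parent A)
      O–A: parent, skip
visit H (parent –)
No non-parent visited neighbor found — the graph is a forest.

No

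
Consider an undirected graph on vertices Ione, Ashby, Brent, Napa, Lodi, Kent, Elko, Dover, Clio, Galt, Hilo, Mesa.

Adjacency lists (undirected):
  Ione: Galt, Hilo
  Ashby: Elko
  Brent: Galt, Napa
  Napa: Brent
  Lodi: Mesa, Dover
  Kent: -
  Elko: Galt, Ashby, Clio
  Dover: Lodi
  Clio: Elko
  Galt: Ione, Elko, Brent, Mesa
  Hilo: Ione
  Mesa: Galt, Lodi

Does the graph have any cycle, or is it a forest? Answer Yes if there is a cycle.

DFS, tracking each vertex's parent; an edge to a visited non-parent vertex closes a cycle.
Start from Kent:
visit Kent (parent –)
visit Ione (parent –)
  visit Galt (parent Ione)
    Galt–Ione: parent, skip
    visit Elko (parent Galt)
      Elko–Galt: parent, skip
      visit Ashby (parent Elko)
        Ashby–Elko: parent, skip
      visit Clio (parent Elko)
        Clio–Elko: parent, skip
    visit Brent (parent Galt)
      Brent–Galt: parent, skip
      visit Napa (parent Brent)
        Napa–Brent: parent, skip
    visit Mesa (parent Galt)
      Mesa–Galt: parent, skip
      visit Lodi (parent Mesa)
        Lodi–Mesa: parent, skip
        visit Dover (parent Lodi)
          Dover–Lodi: parent, skip
  visit Hilo (parent Ione)
    Hilo–Ione: parent, skip
No non-parent visited neighbor found — the graph is a forest.

No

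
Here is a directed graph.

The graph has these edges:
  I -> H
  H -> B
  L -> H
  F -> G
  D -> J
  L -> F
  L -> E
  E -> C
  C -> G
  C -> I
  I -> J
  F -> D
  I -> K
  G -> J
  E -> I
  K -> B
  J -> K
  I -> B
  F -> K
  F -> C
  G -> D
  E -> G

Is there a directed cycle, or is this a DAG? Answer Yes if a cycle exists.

No

DFS with white/gray/black marking, starting from I:
I gray
  K gray
    B gray
    B black
  K black
  H gray
    H→B: B black — skip
  H black
  J gray
    J→K: K black — skip
  J black
  I→B: B black — skip
I black
C gray
  C→I: I black — skip
  G gray
    D gray
      D→J: J black — skip
    D black
    G→J: J black — skip
  G black
C black
E gray
  E→I: I black — skip
  E→C: C black — skip
  E→G: G black — skip
E black
F gray
  F→D: D black — skip
  F→G: G black — skip
  F→C: C black — skip
  F→K: K black — skip
F black
L gray
  L→E: E black — skip
  L→F: F black — skip
  L→H: H black — skip
L black
Every edge goes to a white or black vertex — no back edge, so the graph is acyclic.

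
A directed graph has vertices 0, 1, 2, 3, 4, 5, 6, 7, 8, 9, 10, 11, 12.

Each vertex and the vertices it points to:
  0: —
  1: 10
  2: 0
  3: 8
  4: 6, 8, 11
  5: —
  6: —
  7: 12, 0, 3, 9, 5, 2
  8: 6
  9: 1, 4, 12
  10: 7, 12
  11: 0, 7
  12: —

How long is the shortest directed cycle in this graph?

For each vertex v, BFS finds the shortest path from v back to v.
The shortest such closed walk is 7 → 9 → 4 → 11 → 7, length 4.

4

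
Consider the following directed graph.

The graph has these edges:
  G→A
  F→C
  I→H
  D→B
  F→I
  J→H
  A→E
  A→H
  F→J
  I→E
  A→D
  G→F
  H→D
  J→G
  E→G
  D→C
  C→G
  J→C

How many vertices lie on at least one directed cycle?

A vertex is on a directed cycle iff it belongs to a strongly connected component of size ≥ 2 (or has a self-loop).
The vertices on cycles are {A, C, D, E, F, G, H, I, J} — 9 in total.

9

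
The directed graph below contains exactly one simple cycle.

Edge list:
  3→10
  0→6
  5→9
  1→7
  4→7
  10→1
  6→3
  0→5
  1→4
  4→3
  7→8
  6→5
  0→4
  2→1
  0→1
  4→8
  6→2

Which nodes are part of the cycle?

1, 3, 4, 10

DFS with gray/black marking from 3:
3 gray
  10 gray
    1 gray
      4 gray
        4→3: 3 is gray → back edge
Back edge closes the cycle 3 → 10 → 1 → 4 → 3; its vertices are {1, 3, 4, 10}.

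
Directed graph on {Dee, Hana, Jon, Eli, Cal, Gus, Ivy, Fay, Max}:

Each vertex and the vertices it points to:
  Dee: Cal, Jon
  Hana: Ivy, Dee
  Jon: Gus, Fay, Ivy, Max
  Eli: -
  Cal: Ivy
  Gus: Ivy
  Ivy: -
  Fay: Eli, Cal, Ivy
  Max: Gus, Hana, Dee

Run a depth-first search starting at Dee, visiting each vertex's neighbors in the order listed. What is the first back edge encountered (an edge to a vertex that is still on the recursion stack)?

Hana→Dee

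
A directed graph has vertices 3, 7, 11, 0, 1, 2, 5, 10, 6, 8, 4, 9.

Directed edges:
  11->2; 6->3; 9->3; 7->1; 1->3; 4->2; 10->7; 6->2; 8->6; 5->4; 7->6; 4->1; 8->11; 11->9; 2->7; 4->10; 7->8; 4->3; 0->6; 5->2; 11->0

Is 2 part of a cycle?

Yes

2 is on a cycle iff 2 can reach itself via ≥1 edge.
2 → 7 → 6 → 2 — yes.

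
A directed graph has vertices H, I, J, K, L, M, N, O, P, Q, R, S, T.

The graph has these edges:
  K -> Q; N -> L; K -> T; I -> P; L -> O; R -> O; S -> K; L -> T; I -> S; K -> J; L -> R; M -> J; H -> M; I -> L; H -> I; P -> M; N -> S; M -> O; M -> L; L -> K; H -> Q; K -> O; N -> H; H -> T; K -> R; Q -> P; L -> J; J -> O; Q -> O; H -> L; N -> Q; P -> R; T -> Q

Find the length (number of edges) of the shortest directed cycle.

For each vertex v, BFS finds the shortest path from v back to v.
The shortest such closed walk is M → L → K → Q → P → M, length 5.

5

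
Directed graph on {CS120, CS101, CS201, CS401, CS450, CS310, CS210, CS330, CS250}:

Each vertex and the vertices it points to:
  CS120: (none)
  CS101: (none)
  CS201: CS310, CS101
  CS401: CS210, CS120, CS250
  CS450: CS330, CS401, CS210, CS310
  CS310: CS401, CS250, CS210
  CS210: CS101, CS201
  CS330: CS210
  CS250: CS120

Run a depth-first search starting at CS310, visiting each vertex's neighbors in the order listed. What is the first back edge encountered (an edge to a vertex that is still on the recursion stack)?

CS201→CS310

DFS from CS310 (visiting each vertex's neighbors in the order listed); mark gray on enter, black on exit:
CS310 gray
  CS401 gray
    CS210 gray
      CS101 gray
      CS101 black
      CS201 gray
        CS201→CS310: CS310 is gray → back edge
First back edge: CS201 → CS310.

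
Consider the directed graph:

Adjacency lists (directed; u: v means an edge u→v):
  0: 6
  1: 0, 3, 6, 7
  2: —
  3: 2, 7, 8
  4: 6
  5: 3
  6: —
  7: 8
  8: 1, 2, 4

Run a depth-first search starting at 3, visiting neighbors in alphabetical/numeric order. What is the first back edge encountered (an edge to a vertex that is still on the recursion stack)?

1→3

DFS from 3 (visiting neighbors in alphabetical/numeric order); mark gray on enter, black on exit:
3 gray
  2 gray
  2 black
  7 gray
    8 gray
      1 gray
        0 gray
          6 gray
          6 black
        0 black
        1→3: 3 is gray → back edge
First back edge: 1 → 3.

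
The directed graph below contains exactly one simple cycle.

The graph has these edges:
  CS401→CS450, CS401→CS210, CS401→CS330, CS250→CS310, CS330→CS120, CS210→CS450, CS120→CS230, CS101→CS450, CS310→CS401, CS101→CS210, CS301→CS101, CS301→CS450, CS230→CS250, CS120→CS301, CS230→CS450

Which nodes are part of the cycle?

DFS with gray/black marking from CS120:
CS120 gray
  CS301 gray
    CS450 gray
    CS450 black
    CS101 gray
      CS210 gray
        CS210→CS450: CS450 black — skip
      CS210 black
      CS101→CS450: CS450 black — skip
    CS101 black
  CS301 black
  CS230 gray
    CS230→CS450: CS450 black — skip
    CS250 gray
      CS310 gray
        CS401 gray
          CS401→CS210: CS210 black — skip
          CS401→CS450: CS450 black — skip
          CS330 gray
            CS330→CS120: CS120 is gray → back edge
Back edge closes the cycle CS120 → CS230 → CS250 → CS310 → CS401 → CS330 → CS120; its vertices are {CS120, CS230, CS250, CS310, CS330, CS401}.

CS120, CS230, CS250, CS310, CS330, CS401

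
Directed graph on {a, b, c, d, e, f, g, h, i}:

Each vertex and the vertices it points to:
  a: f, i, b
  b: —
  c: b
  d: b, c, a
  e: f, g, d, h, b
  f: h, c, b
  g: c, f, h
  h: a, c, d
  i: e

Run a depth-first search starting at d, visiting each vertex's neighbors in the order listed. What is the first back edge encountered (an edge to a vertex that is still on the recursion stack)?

DFS from d (visiting each vertex's neighbors in the order listed); mark gray on enter, black on exit:
d gray
  b gray
  b black
  c gray
    c→b: b black — skip
  c black
  a gray
    f gray
      h gray
        h→a: a is gray → back edge
First back edge: h → a.

h→a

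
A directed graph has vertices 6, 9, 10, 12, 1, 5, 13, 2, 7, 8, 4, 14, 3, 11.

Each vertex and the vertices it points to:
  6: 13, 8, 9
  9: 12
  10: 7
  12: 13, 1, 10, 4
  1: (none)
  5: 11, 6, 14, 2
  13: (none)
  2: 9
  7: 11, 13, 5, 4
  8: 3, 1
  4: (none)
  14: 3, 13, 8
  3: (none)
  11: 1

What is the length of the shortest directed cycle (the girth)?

For each vertex v, BFS finds the shortest path from v back to v.
The shortest such closed walk is 7 → 5 → 2 → 9 → 12 → 10 → 7, length 6.

6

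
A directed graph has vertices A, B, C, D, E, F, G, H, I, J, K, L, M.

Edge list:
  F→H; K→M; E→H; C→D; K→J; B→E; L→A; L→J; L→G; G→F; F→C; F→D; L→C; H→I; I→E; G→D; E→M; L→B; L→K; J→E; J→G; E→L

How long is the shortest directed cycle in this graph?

3

For each vertex v, BFS finds the shortest path from v back to v.
The shortest such closed walk is L → B → E → L, length 3.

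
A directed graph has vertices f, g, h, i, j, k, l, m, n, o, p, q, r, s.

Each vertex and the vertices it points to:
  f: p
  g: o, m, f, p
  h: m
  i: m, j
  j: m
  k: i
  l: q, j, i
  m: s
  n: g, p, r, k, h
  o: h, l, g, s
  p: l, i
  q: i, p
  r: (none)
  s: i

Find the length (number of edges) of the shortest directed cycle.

For each vertex v, BFS finds the shortest path from v back to v.
The shortest such closed walk is g → o → g, length 2.

2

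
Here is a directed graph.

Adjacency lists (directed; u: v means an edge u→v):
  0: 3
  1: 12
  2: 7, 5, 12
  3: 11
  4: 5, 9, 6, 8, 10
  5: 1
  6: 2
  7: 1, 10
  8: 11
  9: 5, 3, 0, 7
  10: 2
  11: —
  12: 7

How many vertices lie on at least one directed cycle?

6

A vertex is on a directed cycle iff it belongs to a strongly connected component of size ≥ 2 (or has a self-loop).
The vertices on cycles are {1, 2, 5, 7, 10, 12} — 6 in total.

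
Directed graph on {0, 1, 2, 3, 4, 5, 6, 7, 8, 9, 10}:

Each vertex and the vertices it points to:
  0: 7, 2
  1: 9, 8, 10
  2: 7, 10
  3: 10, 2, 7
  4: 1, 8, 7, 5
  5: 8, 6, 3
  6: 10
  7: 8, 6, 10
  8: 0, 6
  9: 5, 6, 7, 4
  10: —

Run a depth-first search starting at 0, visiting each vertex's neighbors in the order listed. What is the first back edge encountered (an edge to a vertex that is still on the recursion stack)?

8→0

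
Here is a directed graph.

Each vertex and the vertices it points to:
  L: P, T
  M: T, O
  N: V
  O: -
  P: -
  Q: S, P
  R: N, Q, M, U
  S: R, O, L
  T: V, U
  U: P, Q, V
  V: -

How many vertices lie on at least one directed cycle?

7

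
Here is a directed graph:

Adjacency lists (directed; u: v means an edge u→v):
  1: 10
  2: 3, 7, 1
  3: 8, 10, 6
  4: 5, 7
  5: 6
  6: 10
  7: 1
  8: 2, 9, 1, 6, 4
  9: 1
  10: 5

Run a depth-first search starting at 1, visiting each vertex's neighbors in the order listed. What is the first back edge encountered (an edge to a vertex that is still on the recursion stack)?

DFS from 1 (visiting each vertex's neighbors in the order listed); mark gray on enter, black on exit:
1 gray
  10 gray
    5 gray
      6 gray
        6→10: 10 is gray → back edge
First back edge: 6 → 10.

6→10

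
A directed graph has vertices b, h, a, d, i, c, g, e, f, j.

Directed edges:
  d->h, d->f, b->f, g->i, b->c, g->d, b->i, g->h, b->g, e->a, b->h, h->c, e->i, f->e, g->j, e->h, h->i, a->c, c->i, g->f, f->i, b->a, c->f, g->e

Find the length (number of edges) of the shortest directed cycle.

For each vertex v, BFS finds the shortest path from v back to v.
The shortest such closed walk is a → c → f → e → a, length 4.

4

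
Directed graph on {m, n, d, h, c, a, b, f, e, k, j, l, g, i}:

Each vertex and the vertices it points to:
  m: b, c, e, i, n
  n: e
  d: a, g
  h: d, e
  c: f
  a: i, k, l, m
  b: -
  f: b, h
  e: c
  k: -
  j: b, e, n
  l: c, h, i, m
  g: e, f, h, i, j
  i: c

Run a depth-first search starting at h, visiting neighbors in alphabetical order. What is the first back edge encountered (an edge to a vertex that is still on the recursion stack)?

DFS from h (visiting neighbors in alphabetical order); mark gray on enter, black on exit:
h gray
  d gray
    a gray
      i gray
        c gray
          f gray
            b gray
            b black
            f→h: h is gray → back edge
First back edge: f → h.

f->h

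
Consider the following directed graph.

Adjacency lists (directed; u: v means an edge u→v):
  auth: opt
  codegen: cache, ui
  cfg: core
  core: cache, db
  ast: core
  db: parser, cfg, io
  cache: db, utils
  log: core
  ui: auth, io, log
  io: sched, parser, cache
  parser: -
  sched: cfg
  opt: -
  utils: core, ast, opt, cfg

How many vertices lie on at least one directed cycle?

8

A vertex is on a directed cycle iff it belongs to a strongly connected component of size ≥ 2 (or has a self-loop).
The vertices on cycles are {db, io, ast, cfg, core, cache, sched, utils} — 8 in total.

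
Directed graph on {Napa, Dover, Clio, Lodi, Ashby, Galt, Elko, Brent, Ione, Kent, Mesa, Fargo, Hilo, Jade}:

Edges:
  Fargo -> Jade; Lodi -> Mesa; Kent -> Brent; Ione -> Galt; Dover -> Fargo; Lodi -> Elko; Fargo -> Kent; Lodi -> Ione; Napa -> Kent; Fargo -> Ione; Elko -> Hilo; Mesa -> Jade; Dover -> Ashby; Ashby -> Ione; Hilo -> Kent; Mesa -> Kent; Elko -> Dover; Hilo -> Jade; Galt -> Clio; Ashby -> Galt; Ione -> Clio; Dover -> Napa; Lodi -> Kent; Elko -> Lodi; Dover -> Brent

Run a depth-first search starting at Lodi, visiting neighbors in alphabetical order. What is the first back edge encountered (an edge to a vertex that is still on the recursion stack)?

Elko→Lodi

DFS from Lodi (visiting neighbors in alphabetical order); mark gray on enter, black on exit:
Lodi gray
  Elko gray
    Dover gray
      Ashby gray
        Galt gray
          Clio gray
          Clio black
        Galt black
        Ione gray
          Ione→Clio: Clio black — skip
          Ione→Galt: Galt black — skip
        Ione black
      Ashby black
      Brent gray
      Brent black
      Fargo gray
        Fargo→Ione: Ione black — skip
        Jade gray
        Jade black
        Kent gray
          Kent→Brent: Brent black — skip
        Kent black
      Fargo black
      Napa gray
        Napa→Kent: Kent black — skip
      Napa black
    Dover black
    Hilo gray
      Hilo→Jade: Jade black — skip
      Hilo→Kent: Kent black — skip
    Hilo black
    Elko→Lodi: Lodi is gray → back edge
First back edge: Elko → Lodi.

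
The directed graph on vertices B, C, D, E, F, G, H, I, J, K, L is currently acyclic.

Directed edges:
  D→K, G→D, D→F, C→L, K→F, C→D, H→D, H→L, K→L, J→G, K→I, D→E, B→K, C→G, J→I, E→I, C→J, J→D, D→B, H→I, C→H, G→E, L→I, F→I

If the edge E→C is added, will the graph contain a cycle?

Yes

Adding E→C creates a cycle iff C can already reach E.
Path from C: C → G → E.
So C → … → E → C is a cycle.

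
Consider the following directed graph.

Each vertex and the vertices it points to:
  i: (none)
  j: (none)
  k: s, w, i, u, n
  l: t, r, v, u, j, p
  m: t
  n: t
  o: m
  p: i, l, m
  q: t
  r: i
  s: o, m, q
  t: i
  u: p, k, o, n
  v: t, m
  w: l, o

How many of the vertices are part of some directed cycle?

A vertex is on a directed cycle iff it belongs to a strongly connected component of size ≥ 2 (or has a self-loop).
The vertices on cycles are {k, l, p, u, w} — 5 in total.

5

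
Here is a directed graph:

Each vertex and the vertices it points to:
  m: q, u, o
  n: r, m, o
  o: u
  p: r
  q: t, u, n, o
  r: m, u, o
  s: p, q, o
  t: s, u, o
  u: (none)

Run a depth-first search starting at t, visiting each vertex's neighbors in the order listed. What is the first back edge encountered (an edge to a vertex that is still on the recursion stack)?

DFS from t (visiting each vertex's neighbors in the order listed); mark gray on enter, black on exit:
t gray
  s gray
    p gray
      r gray
        m gray
          q gray
            q→t: t is gray → back edge
First back edge: q → t.

q→t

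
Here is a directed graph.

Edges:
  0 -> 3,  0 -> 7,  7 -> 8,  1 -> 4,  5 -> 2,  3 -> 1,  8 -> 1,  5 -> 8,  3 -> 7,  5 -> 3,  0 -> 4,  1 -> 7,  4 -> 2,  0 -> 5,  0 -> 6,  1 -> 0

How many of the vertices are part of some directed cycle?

6

A vertex is on a directed cycle iff it belongs to a strongly connected component of size ≥ 2 (or has a self-loop).
The vertices on cycles are {0, 1, 3, 5, 7, 8} — 6 in total.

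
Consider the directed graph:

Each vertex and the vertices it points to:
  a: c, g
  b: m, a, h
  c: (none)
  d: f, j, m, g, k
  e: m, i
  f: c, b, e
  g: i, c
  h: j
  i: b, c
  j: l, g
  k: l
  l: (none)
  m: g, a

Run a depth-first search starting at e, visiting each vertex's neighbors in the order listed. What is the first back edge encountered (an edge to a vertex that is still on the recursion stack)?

DFS from e (visiting each vertex's neighbors in the order listed); mark gray on enter, black on exit:
e gray
  m gray
    g gray
      i gray
        b gray
          b→m: m is gray → back edge
First back edge: b → m.

b→m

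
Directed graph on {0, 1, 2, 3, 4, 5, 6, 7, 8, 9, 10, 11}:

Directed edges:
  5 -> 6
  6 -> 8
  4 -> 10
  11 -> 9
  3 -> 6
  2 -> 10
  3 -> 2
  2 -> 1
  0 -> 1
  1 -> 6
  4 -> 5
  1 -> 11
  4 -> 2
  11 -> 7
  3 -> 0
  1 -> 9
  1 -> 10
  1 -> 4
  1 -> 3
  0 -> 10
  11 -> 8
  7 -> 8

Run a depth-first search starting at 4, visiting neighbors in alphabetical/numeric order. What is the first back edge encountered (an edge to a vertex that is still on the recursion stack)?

0→1

DFS from 4 (visiting neighbors in alphabetical/numeric order); mark gray on enter, black on exit:
4 gray
  2 gray
    1 gray
      3 gray
        0 gray
          0→1: 1 is gray → back edge
First back edge: 0 → 1.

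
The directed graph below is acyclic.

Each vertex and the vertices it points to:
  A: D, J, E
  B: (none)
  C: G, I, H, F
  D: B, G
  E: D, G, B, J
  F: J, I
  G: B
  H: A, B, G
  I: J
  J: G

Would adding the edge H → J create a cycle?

Adding H→J creates a cycle iff J can already reach H.
Explore from J: no path reaches H. The graph stays acyclic.

No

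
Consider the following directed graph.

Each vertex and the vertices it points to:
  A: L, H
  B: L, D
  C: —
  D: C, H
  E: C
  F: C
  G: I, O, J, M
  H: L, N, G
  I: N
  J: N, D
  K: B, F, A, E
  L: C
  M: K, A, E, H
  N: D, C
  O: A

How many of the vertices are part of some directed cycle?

11

A vertex is on a directed cycle iff it belongs to a strongly connected component of size ≥ 2 (or has a self-loop).
The vertices on cycles are {A, B, D, G, H, I, J, K, M, N, O} — 11 in total.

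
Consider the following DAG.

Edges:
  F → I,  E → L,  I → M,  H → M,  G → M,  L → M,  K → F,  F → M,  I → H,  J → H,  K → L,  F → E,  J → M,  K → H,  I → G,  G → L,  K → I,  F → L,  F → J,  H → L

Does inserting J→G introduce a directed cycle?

Adding J→G creates a cycle iff G can already reach J.
Explore from G: no path reaches J. The graph stays acyclic.

No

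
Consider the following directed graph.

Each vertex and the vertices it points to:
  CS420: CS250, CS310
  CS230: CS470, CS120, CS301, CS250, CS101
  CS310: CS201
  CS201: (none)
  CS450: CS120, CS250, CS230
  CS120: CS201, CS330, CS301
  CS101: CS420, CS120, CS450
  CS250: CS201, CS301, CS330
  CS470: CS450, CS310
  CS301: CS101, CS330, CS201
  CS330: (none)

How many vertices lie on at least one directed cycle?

A vertex is on a directed cycle iff it belongs to a strongly connected component of size ≥ 2 (or has a self-loop).
The vertices on cycles are {CS101, CS120, CS230, CS250, CS301, CS420, CS450, CS470} — 8 in total.

8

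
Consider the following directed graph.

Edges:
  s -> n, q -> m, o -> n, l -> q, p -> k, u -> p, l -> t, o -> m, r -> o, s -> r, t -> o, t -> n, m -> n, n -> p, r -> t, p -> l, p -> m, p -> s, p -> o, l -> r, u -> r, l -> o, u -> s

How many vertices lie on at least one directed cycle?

A vertex is on a directed cycle iff it belongs to a strongly connected component of size ≥ 2 (or has a self-loop).
The vertices on cycles are {l, m, n, o, p, q, r, s, t} — 9 in total.

9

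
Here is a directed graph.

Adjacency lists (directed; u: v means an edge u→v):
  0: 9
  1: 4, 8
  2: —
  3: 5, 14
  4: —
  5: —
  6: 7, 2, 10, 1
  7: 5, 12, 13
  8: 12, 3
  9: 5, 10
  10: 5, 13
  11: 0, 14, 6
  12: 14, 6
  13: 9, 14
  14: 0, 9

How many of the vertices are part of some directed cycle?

A vertex is on a directed cycle iff it belongs to a strongly connected component of size ≥ 2 (or has a self-loop).
The vertices on cycles are {0, 1, 6, 7, 8, 9, 10, 12, 13, 14} — 10 in total.

10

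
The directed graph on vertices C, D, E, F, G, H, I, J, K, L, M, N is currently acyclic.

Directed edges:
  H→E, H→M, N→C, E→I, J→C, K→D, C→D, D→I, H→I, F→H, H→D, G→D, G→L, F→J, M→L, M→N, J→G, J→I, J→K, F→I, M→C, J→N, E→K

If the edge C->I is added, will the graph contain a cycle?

Adding C→I creates a cycle iff I can already reach C.
Explore from I: no path reaches C. The graph stays acyclic.

No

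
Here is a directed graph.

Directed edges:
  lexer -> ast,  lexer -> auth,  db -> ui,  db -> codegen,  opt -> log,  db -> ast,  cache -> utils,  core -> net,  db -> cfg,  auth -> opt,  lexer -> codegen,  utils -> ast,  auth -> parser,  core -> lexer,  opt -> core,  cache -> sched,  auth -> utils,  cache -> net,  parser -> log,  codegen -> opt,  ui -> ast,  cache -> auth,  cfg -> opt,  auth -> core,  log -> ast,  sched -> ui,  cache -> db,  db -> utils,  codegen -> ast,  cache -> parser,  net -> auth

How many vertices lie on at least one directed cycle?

A vertex is on a directed cycle iff it belongs to a strongly connected component of size ≥ 2 (or has a self-loop).
The vertices on cycles are {net, opt, auth, core, lexer, codegen} — 6 in total.

6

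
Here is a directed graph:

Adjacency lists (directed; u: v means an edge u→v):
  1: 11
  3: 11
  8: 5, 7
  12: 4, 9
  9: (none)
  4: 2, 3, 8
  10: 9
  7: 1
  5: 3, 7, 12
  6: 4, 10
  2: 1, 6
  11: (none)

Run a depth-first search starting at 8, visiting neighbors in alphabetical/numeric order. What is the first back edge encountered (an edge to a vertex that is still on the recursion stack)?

DFS from 8 (visiting neighbors in alphabetical/numeric order); mark gray on enter, black on exit:
8 gray
  5 gray
    3 gray
      11 gray
      11 black
    3 black
    7 gray
      1 gray
        1→11: 11 black — skip
      1 black
    7 black
    12 gray
      4 gray
        2 gray
          2→1: 1 black — skip
          6 gray
            6→4: 4 is gray → back edge
First back edge: 6 → 4.

6->4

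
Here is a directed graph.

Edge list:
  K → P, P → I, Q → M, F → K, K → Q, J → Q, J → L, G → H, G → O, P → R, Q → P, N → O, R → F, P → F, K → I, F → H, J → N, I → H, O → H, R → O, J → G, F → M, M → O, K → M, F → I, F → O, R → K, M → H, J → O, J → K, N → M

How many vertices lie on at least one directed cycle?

A vertex is on a directed cycle iff it belongs to a strongly connected component of size ≥ 2 (or has a self-loop).
The vertices on cycles are {F, K, P, Q, R} — 5 in total.

5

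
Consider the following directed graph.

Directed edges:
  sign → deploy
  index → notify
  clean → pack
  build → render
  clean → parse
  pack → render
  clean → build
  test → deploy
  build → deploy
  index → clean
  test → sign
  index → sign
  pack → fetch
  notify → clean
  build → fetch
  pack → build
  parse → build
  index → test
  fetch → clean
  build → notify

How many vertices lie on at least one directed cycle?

A vertex is on a directed cycle iff it belongs to a strongly connected component of size ≥ 2 (or has a self-loop).
The vertices on cycles are {pack, build, clean, fetch, parse, notify} — 6 in total.

6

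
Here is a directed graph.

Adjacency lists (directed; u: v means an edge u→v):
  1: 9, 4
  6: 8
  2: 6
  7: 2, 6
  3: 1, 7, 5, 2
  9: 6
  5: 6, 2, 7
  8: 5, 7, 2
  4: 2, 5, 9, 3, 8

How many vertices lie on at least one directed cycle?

A vertex is on a directed cycle iff it belongs to a strongly connected component of size ≥ 2 (or has a self-loop).
The vertices on cycles are {1, 2, 3, 4, 5, 6, 7, 8} — 8 in total.

8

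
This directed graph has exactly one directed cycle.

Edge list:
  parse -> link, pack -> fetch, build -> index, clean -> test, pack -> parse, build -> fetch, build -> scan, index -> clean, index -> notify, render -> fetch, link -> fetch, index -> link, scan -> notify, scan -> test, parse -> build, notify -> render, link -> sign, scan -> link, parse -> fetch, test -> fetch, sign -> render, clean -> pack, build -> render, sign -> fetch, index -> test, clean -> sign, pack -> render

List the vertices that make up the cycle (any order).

pack, build, clean, index, parse

DFS with gray/black marking from build:
build gray
  render gray
    fetch gray
    fetch black
  render black
  index gray
    notify gray
      notify→render: render black — skip
    notify black
    test gray
      test→fetch: fetch black — skip
    test black
    link gray
      sign gray
        sign→render: render black — skip
        sign→fetch: fetch black — skip
      sign black
      link→fetch: fetch black — skip
    link black
    clean gray
      clean→test: test black — skip
      pack gray
        pack→fetch: fetch black — skip
        pack→render: render black — skip
        parse gray
          parse→link: link black — skip
          parse→build: build is gray → back edge
Back edge closes the cycle build → index → clean → pack → parse → build; its vertices are {pack, build, clean, index, parse}.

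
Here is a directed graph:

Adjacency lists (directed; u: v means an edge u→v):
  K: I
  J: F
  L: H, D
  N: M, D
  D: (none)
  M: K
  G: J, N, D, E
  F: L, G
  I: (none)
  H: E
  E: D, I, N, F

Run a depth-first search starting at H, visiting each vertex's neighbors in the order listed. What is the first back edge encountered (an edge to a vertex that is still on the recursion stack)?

L→H

DFS from H (visiting each vertex's neighbors in the order listed); mark gray on enter, black on exit:
H gray
  E gray
    D gray
    D black
    I gray
    I black
    N gray
      M gray
        K gray
          K→I: I black — skip
        K black
      M black
      N→D: D black — skip
    N black
    F gray
      L gray
        L→H: H is gray → back edge
First back edge: L → H.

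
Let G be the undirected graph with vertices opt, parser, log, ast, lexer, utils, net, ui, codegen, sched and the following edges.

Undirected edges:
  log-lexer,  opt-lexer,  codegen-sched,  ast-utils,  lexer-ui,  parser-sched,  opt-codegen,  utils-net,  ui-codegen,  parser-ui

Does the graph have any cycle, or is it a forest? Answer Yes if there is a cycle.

Yes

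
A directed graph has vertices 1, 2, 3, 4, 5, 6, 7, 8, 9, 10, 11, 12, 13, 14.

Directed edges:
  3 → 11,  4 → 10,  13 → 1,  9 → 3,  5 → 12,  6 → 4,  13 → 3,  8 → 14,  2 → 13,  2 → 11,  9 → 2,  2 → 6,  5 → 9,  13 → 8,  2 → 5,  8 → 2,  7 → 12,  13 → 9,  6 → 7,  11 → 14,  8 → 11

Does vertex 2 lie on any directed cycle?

2 is on a cycle iff 2 can reach itself via ≥1 edge.
2 → 5 → 9 → 2 — yes.

Yes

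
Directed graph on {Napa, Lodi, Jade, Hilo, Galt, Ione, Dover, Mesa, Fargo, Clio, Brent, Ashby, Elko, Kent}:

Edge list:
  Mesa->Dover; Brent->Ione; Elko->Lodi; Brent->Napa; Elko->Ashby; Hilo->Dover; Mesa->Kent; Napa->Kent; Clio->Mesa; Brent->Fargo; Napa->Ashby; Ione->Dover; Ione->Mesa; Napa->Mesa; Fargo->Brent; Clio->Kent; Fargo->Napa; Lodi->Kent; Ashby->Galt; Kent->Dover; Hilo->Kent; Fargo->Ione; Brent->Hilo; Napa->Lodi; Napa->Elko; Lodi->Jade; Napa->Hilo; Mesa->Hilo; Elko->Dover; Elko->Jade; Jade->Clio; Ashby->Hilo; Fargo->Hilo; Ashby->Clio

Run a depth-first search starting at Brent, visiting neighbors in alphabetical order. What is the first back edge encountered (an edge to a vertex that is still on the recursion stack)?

Fargo->Brent

DFS from Brent (visiting neighbors in alphabetical order); mark gray on enter, black on exit:
Brent gray
  Fargo gray
    Fargo→Brent: Brent is gray → back edge
First back edge: Fargo → Brent.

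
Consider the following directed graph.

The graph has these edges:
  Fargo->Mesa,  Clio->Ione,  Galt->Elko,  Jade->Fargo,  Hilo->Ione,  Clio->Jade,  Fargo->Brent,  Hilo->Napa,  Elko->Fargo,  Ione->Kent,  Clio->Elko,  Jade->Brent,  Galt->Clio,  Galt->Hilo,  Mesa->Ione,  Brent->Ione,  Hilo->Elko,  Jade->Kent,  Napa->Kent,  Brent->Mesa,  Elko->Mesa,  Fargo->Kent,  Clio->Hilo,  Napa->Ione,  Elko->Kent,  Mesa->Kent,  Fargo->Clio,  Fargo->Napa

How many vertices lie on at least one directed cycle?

A vertex is on a directed cycle iff it belongs to a strongly connected component of size ≥ 2 (or has a self-loop).
The vertices on cycles are {Clio, Elko, Hilo, Jade, Fargo} — 5 in total.

5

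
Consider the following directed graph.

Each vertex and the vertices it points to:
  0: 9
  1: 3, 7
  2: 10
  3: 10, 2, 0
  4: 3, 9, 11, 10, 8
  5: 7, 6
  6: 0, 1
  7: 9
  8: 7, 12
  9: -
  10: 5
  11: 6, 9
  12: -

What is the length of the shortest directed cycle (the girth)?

5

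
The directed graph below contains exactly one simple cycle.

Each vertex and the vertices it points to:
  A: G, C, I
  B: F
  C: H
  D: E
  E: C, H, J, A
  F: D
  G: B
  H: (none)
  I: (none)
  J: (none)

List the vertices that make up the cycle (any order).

DFS with gray/black marking from D:
D gray
  E gray
    C gray
      H gray
      H black
    C black
    E→H: H black — skip
    J gray
    J black
    A gray
      G gray
        B gray
          F gray
            F→D: D is gray → back edge
Back edge closes the cycle D → E → A → G → B → F → D; its vertices are {A, B, D, E, F, G}.

A, B, D, E, F, G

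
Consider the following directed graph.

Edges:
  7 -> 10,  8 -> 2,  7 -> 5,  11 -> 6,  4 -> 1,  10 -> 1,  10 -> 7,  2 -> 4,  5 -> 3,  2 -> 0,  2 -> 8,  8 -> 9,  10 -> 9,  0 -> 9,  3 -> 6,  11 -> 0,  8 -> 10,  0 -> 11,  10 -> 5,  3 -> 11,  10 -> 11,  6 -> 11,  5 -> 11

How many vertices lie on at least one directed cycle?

7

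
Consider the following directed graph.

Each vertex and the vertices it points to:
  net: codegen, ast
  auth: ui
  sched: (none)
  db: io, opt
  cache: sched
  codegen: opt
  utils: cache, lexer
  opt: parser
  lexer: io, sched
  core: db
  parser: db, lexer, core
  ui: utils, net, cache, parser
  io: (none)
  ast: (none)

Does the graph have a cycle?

DFS with white/gray/black marking, starting from codegen:
codegen gray
  opt gray
    parser gray
      db gray
        io gray
        io black
        db→opt: opt is gray → back edge
Back edge found, so a cycle exists: opt → parser → db → opt.

Yes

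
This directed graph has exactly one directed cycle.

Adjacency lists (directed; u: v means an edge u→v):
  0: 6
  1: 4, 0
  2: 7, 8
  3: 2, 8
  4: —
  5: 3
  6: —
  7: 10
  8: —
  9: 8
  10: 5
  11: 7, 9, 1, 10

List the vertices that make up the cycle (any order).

2, 3, 5, 7, 10

DFS with gray/black marking from 10:
10 gray
  5 gray
    3 gray
      2 gray
        7 gray
          7→10: 10 is gray → back edge
Back edge closes the cycle 10 → 5 → 3 → 2 → 7 → 10; its vertices are {2, 3, 5, 7, 10}.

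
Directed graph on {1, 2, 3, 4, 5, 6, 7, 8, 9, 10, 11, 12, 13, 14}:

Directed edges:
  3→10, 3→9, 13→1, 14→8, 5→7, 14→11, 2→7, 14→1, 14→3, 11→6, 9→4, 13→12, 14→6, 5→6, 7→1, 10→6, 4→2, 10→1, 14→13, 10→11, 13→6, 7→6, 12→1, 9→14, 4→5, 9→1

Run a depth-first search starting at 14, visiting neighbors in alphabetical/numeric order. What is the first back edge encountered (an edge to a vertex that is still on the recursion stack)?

DFS from 14 (visiting neighbors in alphabetical/numeric order); mark gray on enter, black on exit:
14 gray
  1 gray
  1 black
  3 gray
    9 gray
      9→1: 1 black — skip
      4 gray
        2 gray
          7 gray
            7→1: 1 black — skip
            6 gray
            6 black
          7 black
        2 black
        5 gray
          5→6: 6 black — skip
          5→7: 7 black — skip
        5 black
      4 black
      9→14: 14 is gray → back edge
First back edge: 9 → 14.

9->14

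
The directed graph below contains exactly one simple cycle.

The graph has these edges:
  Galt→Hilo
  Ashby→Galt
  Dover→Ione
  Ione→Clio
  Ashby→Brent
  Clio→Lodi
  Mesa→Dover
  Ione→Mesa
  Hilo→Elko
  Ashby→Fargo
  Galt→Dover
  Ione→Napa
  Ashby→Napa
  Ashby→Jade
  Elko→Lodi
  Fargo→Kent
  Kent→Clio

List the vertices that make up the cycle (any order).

Ione, Mesa, Dover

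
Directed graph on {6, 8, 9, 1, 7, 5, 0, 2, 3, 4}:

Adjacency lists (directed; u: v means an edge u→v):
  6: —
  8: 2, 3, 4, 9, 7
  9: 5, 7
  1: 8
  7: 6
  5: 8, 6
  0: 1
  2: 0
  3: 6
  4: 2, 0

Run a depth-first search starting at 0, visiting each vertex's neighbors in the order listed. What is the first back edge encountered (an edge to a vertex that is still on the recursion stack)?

2->0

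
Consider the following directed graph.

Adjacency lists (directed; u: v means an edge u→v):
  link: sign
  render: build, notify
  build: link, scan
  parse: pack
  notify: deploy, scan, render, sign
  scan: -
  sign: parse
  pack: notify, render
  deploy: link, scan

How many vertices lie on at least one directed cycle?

A vertex is on a directed cycle iff it belongs to a strongly connected component of size ≥ 2 (or has a self-loop).
The vertices on cycles are {link, pack, sign, build, parse, deploy, notify, render} — 8 in total.

8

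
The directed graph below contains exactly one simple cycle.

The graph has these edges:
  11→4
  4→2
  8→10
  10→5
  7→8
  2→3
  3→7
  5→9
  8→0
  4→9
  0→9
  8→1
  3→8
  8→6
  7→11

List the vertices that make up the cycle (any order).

2, 3, 4, 7, 11

DFS with gray/black marking from 3:
3 gray
  7 gray
    11 gray
      4 gray
        9 gray
        9 black
        2 gray
          2→3: 3 is gray → back edge
Back edge closes the cycle 3 → 7 → 11 → 4 → 2 → 3; its vertices are {2, 3, 4, 7, 11}.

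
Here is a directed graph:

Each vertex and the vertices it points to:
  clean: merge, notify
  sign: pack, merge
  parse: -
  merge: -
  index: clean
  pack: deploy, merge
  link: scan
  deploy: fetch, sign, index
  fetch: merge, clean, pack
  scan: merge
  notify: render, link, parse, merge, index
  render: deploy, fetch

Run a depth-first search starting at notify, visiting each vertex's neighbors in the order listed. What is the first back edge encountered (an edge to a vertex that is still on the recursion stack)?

clean→notify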